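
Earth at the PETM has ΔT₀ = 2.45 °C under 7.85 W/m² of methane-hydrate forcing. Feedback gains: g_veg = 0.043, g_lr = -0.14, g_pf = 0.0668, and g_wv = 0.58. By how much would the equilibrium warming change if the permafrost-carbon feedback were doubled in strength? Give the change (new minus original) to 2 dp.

0.95 °C

Original: g = 0.5498, ΔT = 2.45/(1−0.5498) = 5.4420 °C.
With doubled permafrost-carbon: g' = 0.6166, ΔT' = 2.45/(1−0.6166) = 6.3902 °C.
Change = 6.3902 − 5.4420 = 0.95 °C.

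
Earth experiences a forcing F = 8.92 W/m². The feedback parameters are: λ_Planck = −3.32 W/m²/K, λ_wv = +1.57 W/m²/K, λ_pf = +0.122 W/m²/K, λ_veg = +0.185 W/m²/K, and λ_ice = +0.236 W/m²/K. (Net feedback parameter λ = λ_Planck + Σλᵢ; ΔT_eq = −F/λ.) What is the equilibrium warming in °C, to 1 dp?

Net feedback parameter λ = (−3.32) + (+1.57) + (+0.122) + (+0.185) + (+0.236) = -1.207 W/m²/K.
ΔT = −F/λ = −8.92/(-1.207) = 7.4 °C.

7.4 °C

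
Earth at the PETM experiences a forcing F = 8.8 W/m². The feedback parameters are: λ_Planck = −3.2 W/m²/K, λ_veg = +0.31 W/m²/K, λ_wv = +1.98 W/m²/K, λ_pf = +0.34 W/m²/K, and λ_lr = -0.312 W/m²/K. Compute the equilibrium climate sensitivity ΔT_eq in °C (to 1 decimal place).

10.0 °C

Net feedback parameter λ = (−3.2) + (+0.31) + (+1.98) + (+0.34) + (-0.312) = -0.882 W/m²/K.
ΔT = −F/λ = −8.8/(-0.882) = 10.0 °C.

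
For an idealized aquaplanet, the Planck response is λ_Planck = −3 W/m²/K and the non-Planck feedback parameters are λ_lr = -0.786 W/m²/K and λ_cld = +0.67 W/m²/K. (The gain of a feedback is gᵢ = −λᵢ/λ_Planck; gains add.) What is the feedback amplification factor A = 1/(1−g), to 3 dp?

Convert to gains: g_lr = -0.786/3 = -0.262; g_cld = 0.67/3 = 0.2233.
Total gain g = -0.0387.
A = 1/(1 + 0.0387) = 0.963.

0.963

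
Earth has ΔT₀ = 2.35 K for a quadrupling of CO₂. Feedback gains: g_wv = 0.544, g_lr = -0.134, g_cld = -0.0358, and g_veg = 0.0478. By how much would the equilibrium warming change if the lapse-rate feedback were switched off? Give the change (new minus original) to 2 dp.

Original: g = 0.422, ΔT = 2.35/(1−0.422) = 4.0657 K.
Without lapse-rate: g' = 0.556, ΔT' = 2.35/(1−0.556) = 5.2928 K.
Change = 5.2928 − 4.0657 = 1.23 K.

1.23 K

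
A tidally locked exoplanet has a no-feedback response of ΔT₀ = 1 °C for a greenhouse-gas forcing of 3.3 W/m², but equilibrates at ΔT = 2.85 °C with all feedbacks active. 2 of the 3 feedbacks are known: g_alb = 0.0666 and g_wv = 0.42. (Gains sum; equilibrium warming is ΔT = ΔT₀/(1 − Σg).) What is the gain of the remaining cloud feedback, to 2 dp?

Amplification A = ΔT/ΔT₀ = 2.85/1 = 2.85.
Total gain g = 1 − 1/A = 1 − 1/2.85 = 0.6491.
Known gains sum to 0.0666 + 0.42 = 0.4866.
g_cld = 0.6491 − 0.4866 = 0.16.

0.16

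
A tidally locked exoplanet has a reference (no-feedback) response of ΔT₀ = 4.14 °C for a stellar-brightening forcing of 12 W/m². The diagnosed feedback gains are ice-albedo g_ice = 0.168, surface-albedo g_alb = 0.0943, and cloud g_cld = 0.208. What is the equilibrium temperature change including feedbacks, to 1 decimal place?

7.8 °C

Total gain g = 0.168 + 0.0943 + 0.208 = 0.4703.
Amplification A = 1/(1 − 0.4703) = 1.888.
ΔT = 4.14 × 1.888 = 7.8 °C.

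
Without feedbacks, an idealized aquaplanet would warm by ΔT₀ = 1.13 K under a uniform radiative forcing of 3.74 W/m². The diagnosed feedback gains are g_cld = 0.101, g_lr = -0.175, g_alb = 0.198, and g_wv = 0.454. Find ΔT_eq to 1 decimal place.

2.7 K

Total gain g = 0.101 − 0.175 + 0.198 + 0.454 = 0.578.
Amplification A = 1/(1 − 0.578) = 2.37.
ΔT = 1.13 × 2.37 = 2.7 K.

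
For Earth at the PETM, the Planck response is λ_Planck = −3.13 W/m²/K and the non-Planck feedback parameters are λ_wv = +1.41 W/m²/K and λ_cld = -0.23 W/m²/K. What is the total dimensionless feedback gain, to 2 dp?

Convert to gains: g_wv = 1.41/3.13 = 0.4505; g_cld = -0.23/3.13 = -0.07348.
Total gain g = 0.37702.

0.38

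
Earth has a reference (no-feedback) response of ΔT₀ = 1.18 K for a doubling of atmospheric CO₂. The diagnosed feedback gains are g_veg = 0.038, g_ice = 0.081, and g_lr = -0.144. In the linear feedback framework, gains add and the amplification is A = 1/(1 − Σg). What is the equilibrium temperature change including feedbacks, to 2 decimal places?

1.15 K

Total gain g = 0.038 + 0.081 − 0.144 = -0.025.
Amplification A = 1/(1 + 0.025) = 0.9756.
ΔT = 1.18 × 0.9756 = 1.15 K.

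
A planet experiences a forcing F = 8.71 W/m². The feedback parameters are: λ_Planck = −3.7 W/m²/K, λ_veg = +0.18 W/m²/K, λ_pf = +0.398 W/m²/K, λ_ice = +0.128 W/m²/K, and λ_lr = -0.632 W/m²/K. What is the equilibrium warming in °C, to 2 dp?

2.40 °C

Net feedback parameter λ = (−3.7) + (+0.18) + (+0.398) + (+0.128) + (-0.632) = -3.626 W/m²/K.
ΔT = −F/λ = −8.71/(-3.626) = 2.40 °C.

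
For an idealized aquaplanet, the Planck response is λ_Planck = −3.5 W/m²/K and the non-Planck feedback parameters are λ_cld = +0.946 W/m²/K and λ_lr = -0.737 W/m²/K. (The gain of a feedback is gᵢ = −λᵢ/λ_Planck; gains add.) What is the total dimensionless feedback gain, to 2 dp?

0.06

Convert to gains: g_cld = 0.946/3.5 = 0.2703; g_lr = -0.737/3.5 = -0.2106.
Total gain g = 0.0597.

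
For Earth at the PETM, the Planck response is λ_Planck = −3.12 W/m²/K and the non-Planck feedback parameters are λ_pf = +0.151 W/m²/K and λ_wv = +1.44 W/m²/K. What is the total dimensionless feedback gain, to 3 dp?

Convert to gains: g_pf = 0.151/3.12 = 0.0484; g_wv = 1.44/3.12 = 0.4615.
Total gain g = 0.5099.

0.510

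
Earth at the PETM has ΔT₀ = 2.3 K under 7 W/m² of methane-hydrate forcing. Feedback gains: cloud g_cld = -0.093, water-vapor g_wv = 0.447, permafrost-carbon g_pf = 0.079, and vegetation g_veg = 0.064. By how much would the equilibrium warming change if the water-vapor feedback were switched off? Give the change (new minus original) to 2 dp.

-2.15 K

Original: g = 0.497, ΔT = 2.3/(1−0.497) = 4.5726 K.
Without water-vapor: g' = 0.05, ΔT' = 2.3/(1−0.05) = 2.4211 K.
Change = 2.4211 − 4.5726 = -2.15 K.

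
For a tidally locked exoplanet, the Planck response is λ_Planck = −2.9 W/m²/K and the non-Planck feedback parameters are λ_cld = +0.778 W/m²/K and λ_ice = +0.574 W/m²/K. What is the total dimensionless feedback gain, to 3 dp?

Convert to gains: g_cld = 0.778/2.9 = 0.2683; g_ice = 0.574/2.9 = 0.1979.
Total gain g = 0.4662.

0.466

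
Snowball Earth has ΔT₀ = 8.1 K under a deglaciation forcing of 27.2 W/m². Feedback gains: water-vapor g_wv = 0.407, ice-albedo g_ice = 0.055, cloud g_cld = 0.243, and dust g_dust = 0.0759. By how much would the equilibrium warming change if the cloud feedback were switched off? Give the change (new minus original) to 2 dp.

-19.44 K

Original: g = 0.7809, ΔT = 8.1/(1−0.7809) = 36.9694 K.
Without cloud: g' = 0.5379, ΔT' = 8.1/(1−0.5379) = 17.5287 K.
Change = 17.5287 − 36.9694 = -19.44 K.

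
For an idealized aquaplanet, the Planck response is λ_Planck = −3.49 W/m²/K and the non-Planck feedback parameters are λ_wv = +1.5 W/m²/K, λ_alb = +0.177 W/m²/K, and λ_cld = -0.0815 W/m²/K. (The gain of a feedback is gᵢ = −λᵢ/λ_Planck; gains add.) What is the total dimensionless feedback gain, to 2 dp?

Convert to gains: g_wv = 1.5/3.49 = 0.4298; g_alb = 0.177/3.49 = 0.05072; g_cld = -0.0815/3.49 = -0.02335.
Total gain g = 0.45717.

0.46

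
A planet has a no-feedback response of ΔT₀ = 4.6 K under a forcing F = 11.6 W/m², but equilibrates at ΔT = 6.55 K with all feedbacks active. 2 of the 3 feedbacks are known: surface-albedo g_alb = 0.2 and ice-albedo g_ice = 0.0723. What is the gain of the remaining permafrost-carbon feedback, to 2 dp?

Amplification A = ΔT/ΔT₀ = 6.55/4.6 = 1.424.
Total gain g = 1 − 1/A = 1 − 1/1.424 = 0.2978.
Known gains sum to 0.2 + 0.0723 = 0.2723.
g_pf = 0.2978 − 0.2723 = 0.03.

0.03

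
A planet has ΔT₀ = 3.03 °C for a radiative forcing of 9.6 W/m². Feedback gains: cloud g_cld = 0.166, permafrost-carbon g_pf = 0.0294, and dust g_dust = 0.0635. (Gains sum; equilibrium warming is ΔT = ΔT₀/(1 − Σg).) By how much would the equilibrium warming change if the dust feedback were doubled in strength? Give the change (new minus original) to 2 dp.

0.38 °C

Original: g = 0.2589, ΔT = 3.03/(1−0.2589) = 4.0885 °C.
With doubled dust: g' = 0.3224, ΔT' = 3.03/(1−0.3224) = 4.4717 °C.
Change = 4.4717 − 4.0885 = 0.38 °C.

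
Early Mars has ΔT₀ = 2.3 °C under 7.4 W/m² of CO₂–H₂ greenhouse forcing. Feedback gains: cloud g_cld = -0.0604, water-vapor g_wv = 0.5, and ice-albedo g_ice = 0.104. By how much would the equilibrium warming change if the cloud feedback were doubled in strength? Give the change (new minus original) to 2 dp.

-0.59 °C

Original: g = 0.5436, ΔT = 2.3/(1−0.5436) = 5.0394 °C.
With doubled cloud: g' = 0.4832, ΔT' = 2.3/(1−0.4832) = 4.4505 °C.
Change = 4.4505 − 5.0394 = -0.59 °C.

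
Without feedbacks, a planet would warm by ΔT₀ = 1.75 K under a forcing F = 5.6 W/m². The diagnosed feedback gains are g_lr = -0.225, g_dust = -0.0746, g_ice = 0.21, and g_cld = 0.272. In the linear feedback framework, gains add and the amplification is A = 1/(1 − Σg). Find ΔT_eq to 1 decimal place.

Total gain g = -0.225 − 0.0746 + 0.21 + 0.272 = 0.1824.
Amplification A = 1/(1 − 0.1824) = 1.223.
ΔT = 1.75 × 1.223 = 2.1 K.

2.1 K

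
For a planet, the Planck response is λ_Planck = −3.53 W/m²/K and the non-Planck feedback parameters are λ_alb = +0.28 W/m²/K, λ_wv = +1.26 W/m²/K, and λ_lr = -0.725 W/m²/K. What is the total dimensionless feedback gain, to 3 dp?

Convert to gains: g_alb = 0.28/3.53 = 0.07932; g_wv = 1.26/3.53 = 0.3569; g_lr = -0.725/3.53 = -0.2054.
Total gain g = 0.23082.

0.231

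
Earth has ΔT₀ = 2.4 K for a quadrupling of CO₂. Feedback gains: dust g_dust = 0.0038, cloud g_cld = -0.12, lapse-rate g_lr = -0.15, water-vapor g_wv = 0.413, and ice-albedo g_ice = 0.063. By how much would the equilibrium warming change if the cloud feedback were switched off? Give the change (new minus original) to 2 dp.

Original: g = 0.2098, ΔT = 2.4/(1−0.2098) = 3.0372 K.
Without cloud: g' = 0.3298, ΔT' = 2.4/(1−0.3298) = 3.5810 K.
Change = 3.5810 − 3.0372 = 0.54 K.

0.54 K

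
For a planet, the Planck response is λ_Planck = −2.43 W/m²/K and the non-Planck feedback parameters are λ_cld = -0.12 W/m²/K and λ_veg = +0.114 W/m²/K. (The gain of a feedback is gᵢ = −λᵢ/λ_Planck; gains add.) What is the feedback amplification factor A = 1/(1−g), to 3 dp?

Convert to gains: g_cld = -0.12/2.43 = -0.04938; g_veg = 0.114/2.43 = 0.04691.
Total gain g = -0.00247.
A = 1/(1 + 0.00247) = 0.998.

0.998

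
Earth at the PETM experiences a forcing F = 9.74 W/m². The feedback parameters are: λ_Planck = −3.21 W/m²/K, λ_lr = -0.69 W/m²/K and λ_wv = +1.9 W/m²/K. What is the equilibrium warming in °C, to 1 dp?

Net feedback parameter λ = (−3.21) + (-0.69) + (+1.9) = -2 W/m²/K.
ΔT = −F/λ = −9.74/(-2) = 4.9 °C.

4.9 °C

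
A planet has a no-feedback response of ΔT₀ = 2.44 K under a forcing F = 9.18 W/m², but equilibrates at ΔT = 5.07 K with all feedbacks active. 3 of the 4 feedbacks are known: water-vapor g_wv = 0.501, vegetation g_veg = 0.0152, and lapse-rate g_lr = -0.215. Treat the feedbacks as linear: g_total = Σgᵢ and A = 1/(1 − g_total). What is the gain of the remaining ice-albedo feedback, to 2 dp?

Amplification A = ΔT/ΔT₀ = 5.07/2.44 = 2.078.
Total gain g = 1 − 1/A = 1 − 1/2.078 = 0.5188.
Known gains sum to 0.501 + 0.0152 − 0.215 = 0.3012.
g_ice = 0.5188 − 0.3012 = 0.22.

0.22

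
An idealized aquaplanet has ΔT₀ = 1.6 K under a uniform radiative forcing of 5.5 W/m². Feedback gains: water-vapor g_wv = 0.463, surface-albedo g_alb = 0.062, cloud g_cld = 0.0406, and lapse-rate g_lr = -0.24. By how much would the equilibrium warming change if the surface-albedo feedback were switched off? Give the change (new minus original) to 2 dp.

Original: g = 0.3256, ΔT = 1.6/(1−0.3256) = 2.3725 K.
Without surface-albedo: g' = 0.2636, ΔT' = 1.6/(1−0.2636) = 2.1727 K.
Change = 2.1727 − 2.3725 = -0.20 K.

-0.20 K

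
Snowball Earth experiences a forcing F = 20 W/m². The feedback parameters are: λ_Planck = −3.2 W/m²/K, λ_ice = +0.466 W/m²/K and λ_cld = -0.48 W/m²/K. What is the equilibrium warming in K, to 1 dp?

Net feedback parameter λ = (−3.2) + (+0.466) + (-0.48) = -3.214 W/m²/K.
ΔT = −F/λ = −20/(-3.214) = 6.2 K.

6.2 K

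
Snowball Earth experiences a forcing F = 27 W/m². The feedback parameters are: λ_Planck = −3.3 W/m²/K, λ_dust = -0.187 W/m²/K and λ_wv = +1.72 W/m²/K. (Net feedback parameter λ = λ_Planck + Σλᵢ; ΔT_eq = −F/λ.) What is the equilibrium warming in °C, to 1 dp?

Net feedback parameter λ = (−3.3) + (-0.187) + (+1.72) = -1.767 W/m²/K.
ΔT = −F/λ = −27/(-1.767) = 15.3 °C.

15.3 °C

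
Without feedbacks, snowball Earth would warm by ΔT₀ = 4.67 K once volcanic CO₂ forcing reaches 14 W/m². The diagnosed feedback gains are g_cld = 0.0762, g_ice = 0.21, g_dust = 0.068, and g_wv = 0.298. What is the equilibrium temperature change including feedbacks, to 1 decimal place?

13.4 K

Total gain g = 0.0762 + 0.21 + 0.068 + 0.298 = 0.6522.
Amplification A = 1/(1 − 0.6522) = 2.875.
ΔT = 4.67 × 2.875 = 13.4 K.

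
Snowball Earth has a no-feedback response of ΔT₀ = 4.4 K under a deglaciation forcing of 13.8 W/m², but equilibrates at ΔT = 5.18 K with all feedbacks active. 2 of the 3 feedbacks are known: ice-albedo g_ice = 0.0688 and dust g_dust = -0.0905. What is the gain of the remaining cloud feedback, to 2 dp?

Amplification A = ΔT/ΔT₀ = 5.18/4.4 = 1.177.
Total gain g = 1 − 1/A = 1 − 1/1.177 = 0.1504.
Known gains sum to 0.0688 − 0.0905 = -0.0217.
g_cld = 0.1504 + 0.0217 = 0.17.

0.17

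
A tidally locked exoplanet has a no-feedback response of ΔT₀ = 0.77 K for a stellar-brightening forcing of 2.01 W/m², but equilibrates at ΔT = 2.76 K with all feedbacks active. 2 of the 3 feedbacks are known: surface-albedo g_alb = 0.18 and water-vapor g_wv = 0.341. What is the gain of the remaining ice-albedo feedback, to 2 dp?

Amplification A = ΔT/ΔT₀ = 2.76/0.77 = 3.584.
Total gain g = 1 − 1/A = 1 − 1/3.584 = 0.721.
Known gains sum to 0.18 + 0.341 = 0.521.
g_ice = 0.721 − 0.521 = 0.20.

0.20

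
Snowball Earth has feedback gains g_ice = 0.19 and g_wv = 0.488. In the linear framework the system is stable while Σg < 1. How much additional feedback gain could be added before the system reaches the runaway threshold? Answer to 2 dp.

Current total gain = 0.19 + 0.488 = 0.678.
Margin to runaway = 1 − 0.678 = 0.32.

0.32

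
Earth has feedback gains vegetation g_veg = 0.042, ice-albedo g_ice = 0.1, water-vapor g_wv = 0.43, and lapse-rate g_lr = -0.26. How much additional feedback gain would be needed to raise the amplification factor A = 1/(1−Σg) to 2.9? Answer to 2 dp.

0.34

Current total gain = 0.312.
Target gain for A = 2.9: g* = 1 − 1/2.9 = 0.6552.
Additional gain needed = 0.6552 − 0.312 = 0.34.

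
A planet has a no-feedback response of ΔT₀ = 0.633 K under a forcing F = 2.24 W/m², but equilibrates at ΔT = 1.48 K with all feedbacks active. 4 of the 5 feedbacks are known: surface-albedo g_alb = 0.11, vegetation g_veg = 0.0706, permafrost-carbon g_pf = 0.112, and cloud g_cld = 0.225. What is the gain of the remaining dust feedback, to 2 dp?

Amplification A = ΔT/ΔT₀ = 1.48/0.633 = 2.338.
Total gain g = 1 − 1/A = 1 − 1/2.338 = 0.5723.
Known gains sum to 0.11 + 0.0706 + 0.112 + 0.225 = 0.5176.
g_dust = 0.5723 − 0.5176 = 0.05.

0.05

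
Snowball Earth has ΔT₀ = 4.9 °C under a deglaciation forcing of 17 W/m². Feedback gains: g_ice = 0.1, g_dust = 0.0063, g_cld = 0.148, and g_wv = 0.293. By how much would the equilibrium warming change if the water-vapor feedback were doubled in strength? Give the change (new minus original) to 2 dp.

19.86 °C

Original: g = 0.5473, ΔT = 4.9/(1−0.5473) = 10.8239 °C.
With doubled water-vapor: g' = 0.8403, ΔT' = 4.9/(1−0.8403) = 30.6825 °C.
Change = 30.6825 − 10.8239 = 19.86 °C.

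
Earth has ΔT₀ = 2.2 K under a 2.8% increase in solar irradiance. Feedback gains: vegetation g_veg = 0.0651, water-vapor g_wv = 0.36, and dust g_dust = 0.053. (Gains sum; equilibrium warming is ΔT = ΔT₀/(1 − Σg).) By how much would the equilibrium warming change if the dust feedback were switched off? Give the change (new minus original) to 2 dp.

Original: g = 0.4781, ΔT = 2.2/(1−0.4781) = 4.2154 K.
Without dust: g' = 0.4251, ΔT' = 2.2/(1−0.4251) = 3.8268 K.
Change = 3.8268 − 4.2154 = -0.39 K.

-0.39 K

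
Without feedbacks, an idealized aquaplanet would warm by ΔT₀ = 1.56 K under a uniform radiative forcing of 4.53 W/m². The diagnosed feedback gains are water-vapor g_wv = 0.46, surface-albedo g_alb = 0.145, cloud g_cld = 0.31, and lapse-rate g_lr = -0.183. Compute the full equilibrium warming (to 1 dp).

Total gain g = 0.46 + 0.145 + 0.31 − 0.183 = 0.732.
Amplification A = 1/(1 − 0.732) = 3.731.
ΔT = 1.56 × 3.731 = 5.8 K.

5.8 K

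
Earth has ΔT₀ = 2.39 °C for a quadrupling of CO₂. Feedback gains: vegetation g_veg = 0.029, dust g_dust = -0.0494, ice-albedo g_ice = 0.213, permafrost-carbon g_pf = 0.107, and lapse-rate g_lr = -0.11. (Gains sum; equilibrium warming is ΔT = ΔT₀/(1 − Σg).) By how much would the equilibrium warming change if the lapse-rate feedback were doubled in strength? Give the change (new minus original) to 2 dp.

Original: g = 0.1896, ΔT = 2.39/(1−0.1896) = 2.9492 °C.
With doubled lapse-rate: g' = 0.0796, ΔT' = 2.39/(1−0.0796) = 2.5967 °C.
Change = 2.5967 − 2.9492 = -0.35 °C.

-0.35 °C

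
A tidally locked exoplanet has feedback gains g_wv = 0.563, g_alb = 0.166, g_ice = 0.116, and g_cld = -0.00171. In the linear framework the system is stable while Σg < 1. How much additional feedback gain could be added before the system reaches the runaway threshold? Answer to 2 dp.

Current total gain = 0.563 + 0.166 + 0.116 − 0.00171 = 0.84329.
Margin to runaway = 1 − 0.84329 = 0.16.

0.16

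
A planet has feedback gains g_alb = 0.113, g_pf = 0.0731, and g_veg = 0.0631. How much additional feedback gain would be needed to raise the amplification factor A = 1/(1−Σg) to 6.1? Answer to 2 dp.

0.59

Current total gain = 0.2492.
Target gain for A = 6.1: g* = 1 − 1/6.1 = 0.8361.
Additional gain needed = 0.8361 − 0.2492 = 0.59.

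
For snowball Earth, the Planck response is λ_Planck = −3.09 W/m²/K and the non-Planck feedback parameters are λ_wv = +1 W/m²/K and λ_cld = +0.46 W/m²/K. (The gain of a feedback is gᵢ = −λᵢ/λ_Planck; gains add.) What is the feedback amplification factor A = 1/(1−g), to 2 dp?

1.90

Convert to gains: g_wv = 1/3.09 = 0.3236; g_cld = 0.46/3.09 = 0.1489.
Total gain g = 0.4725.
A = 1/(1 − 0.4725) = 1.90.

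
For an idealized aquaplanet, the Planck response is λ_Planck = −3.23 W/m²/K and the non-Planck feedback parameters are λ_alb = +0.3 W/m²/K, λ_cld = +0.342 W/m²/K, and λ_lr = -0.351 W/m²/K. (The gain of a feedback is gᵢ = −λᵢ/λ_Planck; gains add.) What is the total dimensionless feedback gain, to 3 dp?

Convert to gains: g_alb = 0.3/3.23 = 0.09288; g_cld = 0.342/3.23 = 0.1059; g_lr = -0.351/3.23 = -0.1087.
Total gain g = 0.09008.

0.090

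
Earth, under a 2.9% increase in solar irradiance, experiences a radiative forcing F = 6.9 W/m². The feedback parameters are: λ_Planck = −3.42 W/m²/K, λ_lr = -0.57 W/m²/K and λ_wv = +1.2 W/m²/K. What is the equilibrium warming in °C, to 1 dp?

Net feedback parameter λ = (−3.42) + (-0.57) + (+1.2) = -2.79 W/m²/K.
ΔT = −F/λ = −6.9/(-2.79) = 2.5 °C.

2.5 °C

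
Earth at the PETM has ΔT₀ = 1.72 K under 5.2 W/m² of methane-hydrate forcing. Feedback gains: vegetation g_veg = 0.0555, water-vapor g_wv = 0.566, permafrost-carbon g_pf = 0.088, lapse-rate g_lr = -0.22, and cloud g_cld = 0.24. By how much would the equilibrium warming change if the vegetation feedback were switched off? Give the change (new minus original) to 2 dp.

-1.08 K

Original: g = 0.7295, ΔT = 1.72/(1−0.7295) = 6.3586 K.
Without vegetation: g' = 0.674, ΔT' = 1.72/(1−0.674) = 5.2761 K.
Change = 5.2761 − 6.3586 = -1.08 K.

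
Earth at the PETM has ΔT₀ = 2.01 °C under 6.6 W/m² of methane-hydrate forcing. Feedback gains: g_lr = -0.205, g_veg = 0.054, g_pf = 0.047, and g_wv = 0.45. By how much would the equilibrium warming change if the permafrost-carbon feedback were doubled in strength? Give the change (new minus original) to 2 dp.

Original: g = 0.346, ΔT = 2.01/(1−0.346) = 3.0734 °C.
With doubled permafrost-carbon: g' = 0.393, ΔT' = 2.01/(1−0.393) = 3.3114 °C.
Change = 3.3114 − 3.0734 = 0.24 °C.

0.24 °C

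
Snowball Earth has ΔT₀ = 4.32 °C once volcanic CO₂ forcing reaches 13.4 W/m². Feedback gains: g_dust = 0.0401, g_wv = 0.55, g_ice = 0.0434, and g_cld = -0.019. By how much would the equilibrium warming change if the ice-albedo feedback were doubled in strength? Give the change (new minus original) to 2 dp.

Original: g = 0.6145, ΔT = 4.32/(1−0.6145) = 11.2062 °C.
With doubled ice-albedo: g' = 0.6579, ΔT' = 4.32/(1−0.6579) = 12.6279 °C.
Change = 12.6279 − 11.2062 = 1.42 °C.

1.42 °C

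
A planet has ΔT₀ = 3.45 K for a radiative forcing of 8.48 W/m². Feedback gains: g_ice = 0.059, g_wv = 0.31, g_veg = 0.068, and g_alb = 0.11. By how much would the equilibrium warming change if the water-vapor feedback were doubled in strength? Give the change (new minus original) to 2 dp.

16.51 K

Original: g = 0.547, ΔT = 3.45/(1−0.547) = 7.6159 K.
With doubled water-vapor: g' = 0.857, ΔT' = 3.45/(1−0.857) = 24.1259 K.
Change = 24.1259 − 7.6159 = 16.51 K.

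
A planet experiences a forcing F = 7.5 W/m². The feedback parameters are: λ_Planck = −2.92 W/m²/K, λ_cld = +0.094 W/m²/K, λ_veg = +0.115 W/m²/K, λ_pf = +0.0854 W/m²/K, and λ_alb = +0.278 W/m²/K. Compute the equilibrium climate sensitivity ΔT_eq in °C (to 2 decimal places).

3.19 °C

Net feedback parameter λ = (−2.92) + (+0.094) + (+0.115) + (+0.0854) + (+0.278) = -2.3476 W/m²/K.
ΔT = −F/λ = −7.5/(-2.3476) = 3.19 °C.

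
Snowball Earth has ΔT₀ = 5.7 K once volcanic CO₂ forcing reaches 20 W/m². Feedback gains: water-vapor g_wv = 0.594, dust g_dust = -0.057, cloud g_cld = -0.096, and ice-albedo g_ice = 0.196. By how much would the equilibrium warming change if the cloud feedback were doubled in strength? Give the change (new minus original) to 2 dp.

Original: g = 0.637, ΔT = 5.7/(1−0.637) = 15.7025 K.
With doubled cloud: g' = 0.541, ΔT' = 5.7/(1−0.541) = 12.4183 K.
Change = 12.4183 − 15.7025 = -3.28 K.

-3.28 K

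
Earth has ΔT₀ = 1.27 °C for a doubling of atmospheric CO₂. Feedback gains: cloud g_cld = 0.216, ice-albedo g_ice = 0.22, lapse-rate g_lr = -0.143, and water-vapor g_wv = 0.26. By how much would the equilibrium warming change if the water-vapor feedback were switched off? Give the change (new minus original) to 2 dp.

Original: g = 0.553, ΔT = 1.27/(1−0.553) = 2.8412 °C.
Without water-vapor: g' = 0.293, ΔT' = 1.27/(1−0.293) = 1.7963 °C.
Change = 1.7963 − 2.8412 = -1.04 °C.

-1.04 °C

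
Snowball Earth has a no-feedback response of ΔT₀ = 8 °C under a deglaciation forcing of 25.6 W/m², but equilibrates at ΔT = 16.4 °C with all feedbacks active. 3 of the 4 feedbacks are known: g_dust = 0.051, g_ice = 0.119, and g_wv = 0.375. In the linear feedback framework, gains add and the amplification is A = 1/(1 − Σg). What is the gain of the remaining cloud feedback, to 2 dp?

-0.03

Amplification A = ΔT/ΔT₀ = 16.4/8 = 2.05.
Total gain g = 1 − 1/A = 1 − 1/2.05 = 0.5122.
Known gains sum to 0.051 + 0.119 + 0.375 = 0.545.
g_cld = 0.5122 − 0.545 = -0.03.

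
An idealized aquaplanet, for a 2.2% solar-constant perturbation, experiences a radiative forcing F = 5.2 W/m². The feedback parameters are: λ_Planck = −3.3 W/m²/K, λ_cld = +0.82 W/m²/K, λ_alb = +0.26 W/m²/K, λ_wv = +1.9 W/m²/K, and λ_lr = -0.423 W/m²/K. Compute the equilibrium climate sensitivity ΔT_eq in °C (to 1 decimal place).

7.0 °C

Net feedback parameter λ = (−3.3) + (+0.82) + (+0.26) + (+1.9) + (-0.423) = -0.743 W/m²/K.
ΔT = −F/λ = −5.2/(-0.743) = 7.0 °C.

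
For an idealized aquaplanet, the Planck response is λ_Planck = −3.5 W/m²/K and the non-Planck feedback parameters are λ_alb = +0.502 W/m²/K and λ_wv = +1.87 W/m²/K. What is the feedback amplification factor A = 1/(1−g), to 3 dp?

Convert to gains: g_alb = 0.502/3.5 = 0.1434; g_wv = 1.87/3.5 = 0.5343.
Total gain g = 0.6777.
A = 1/(1 − 0.6777) = 3.103.

3.103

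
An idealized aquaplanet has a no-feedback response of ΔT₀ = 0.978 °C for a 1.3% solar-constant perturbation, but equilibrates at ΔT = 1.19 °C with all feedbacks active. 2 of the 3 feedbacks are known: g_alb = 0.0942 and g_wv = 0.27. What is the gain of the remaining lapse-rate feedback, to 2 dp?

Amplification A = ΔT/ΔT₀ = 1.19/0.978 = 1.217.
Total gain g = 1 − 1/A = 1 − 1/1.217 = 0.1783.
Known gains sum to 0.0942 + 0.27 = 0.3642.
g_lr = 0.1783 − 0.3642 = -0.19.

-0.19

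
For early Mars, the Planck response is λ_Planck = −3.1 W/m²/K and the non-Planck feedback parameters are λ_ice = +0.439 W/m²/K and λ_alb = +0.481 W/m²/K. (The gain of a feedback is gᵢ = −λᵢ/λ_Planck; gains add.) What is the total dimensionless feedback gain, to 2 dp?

Convert to gains: g_ice = 0.439/3.1 = 0.1416; g_alb = 0.481/3.1 = 0.1552.
Total gain g = 0.2968.

0.30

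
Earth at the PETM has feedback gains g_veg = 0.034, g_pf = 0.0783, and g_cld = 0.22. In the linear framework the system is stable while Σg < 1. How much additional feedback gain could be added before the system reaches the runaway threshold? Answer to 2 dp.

Current total gain = 0.034 + 0.0783 + 0.22 = 0.3323.
Margin to runaway = 1 − 0.3323 = 0.67.

0.67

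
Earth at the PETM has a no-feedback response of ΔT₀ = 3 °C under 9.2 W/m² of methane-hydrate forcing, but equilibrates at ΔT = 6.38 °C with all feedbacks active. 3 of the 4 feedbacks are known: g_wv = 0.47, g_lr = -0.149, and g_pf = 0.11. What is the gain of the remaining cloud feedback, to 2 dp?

Amplification A = ΔT/ΔT₀ = 6.38/3 = 2.127.
Total gain g = 1 − 1/A = 1 − 1/2.127 = 0.5299.
Known gains sum to 0.47 − 0.149 + 0.11 = 0.431.
g_cld = 0.5299 − 0.431 = 0.10.

0.10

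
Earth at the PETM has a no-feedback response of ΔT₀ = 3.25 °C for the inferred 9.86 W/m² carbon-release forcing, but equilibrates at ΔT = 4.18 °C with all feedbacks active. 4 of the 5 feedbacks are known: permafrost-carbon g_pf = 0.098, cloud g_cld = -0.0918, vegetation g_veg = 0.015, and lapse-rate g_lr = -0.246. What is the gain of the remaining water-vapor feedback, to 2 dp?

0.45

Amplification A = ΔT/ΔT₀ = 4.18/3.25 = 1.286.
Total gain g = 1 − 1/A = 1 − 1/1.286 = 0.2224.
Known gains sum to 0.098 − 0.0918 + 0.015 − 0.246 = -0.2248.
g_wv = 0.2224 + 0.2248 = 0.45.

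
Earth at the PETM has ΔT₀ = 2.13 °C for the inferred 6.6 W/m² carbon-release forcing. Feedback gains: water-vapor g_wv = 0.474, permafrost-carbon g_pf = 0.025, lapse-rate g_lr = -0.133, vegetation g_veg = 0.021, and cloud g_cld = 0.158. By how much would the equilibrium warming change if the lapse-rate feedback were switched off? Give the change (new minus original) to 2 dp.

1.93 °C

Original: g = 0.545, ΔT = 2.13/(1−0.545) = 4.6813 °C.
Without lapse-rate: g' = 0.678, ΔT' = 2.13/(1−0.678) = 6.6149 °C.
Change = 6.6149 − 4.6813 = 1.93 °C.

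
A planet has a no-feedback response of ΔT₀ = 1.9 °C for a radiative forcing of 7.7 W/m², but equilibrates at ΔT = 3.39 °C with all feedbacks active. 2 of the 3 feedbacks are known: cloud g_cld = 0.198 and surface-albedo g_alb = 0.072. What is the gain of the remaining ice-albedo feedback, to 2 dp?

Amplification A = ΔT/ΔT₀ = 3.39/1.9 = 1.784.
Total gain g = 1 − 1/A = 1 − 1/1.784 = 0.4395.
Known gains sum to 0.198 + 0.072 = 0.27.
g_ice = 0.4395 − 0.27 = 0.17.

0.17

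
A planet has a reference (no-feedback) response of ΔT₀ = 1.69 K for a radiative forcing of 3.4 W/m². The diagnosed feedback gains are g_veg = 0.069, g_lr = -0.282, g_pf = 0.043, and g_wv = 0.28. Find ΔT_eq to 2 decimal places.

1.90 K

Total gain g = 0.069 − 0.282 + 0.043 + 0.28 = 0.11.
Amplification A = 1/(1 − 0.11) = 1.124.
ΔT = 1.69 × 1.124 = 1.90 K.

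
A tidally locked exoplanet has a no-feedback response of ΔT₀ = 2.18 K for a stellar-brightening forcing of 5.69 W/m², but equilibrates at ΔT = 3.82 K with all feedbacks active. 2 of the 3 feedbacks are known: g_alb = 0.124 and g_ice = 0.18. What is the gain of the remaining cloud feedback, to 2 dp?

Amplification A = ΔT/ΔT₀ = 3.82/2.18 = 1.752.
Total gain g = 1 − 1/A = 1 − 1/1.752 = 0.4292.
Known gains sum to 0.124 + 0.18 = 0.304.
g_cld = 0.4292 − 0.304 = 0.13.

0.13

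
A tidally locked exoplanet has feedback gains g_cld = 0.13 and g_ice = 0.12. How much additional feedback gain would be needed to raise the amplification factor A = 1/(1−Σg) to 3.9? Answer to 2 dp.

0.49

Current total gain = 0.25.
Target gain for A = 3.9: g* = 1 − 1/3.9 = 0.7436.
Additional gain needed = 0.7436 − 0.25 = 0.49.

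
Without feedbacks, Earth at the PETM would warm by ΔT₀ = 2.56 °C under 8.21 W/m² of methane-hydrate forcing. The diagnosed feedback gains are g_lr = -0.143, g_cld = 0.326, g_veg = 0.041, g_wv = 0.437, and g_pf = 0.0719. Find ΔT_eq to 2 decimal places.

Total gain g = -0.143 + 0.326 + 0.041 + 0.437 + 0.0719 = 0.7329.
Amplification A = 1/(1 − 0.7329) = 3.744.
ΔT = 2.56 × 3.744 = 9.58 °C.

9.58 °C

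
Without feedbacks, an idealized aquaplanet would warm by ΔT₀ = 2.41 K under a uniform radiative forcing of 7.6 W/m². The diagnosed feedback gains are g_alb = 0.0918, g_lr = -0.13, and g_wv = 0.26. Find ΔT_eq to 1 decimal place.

Total gain g = 0.0918 − 0.13 + 0.26 = 0.2218.
Amplification A = 1/(1 − 0.2218) = 1.285.
ΔT = 2.41 × 1.285 = 3.1 K.

3.1 K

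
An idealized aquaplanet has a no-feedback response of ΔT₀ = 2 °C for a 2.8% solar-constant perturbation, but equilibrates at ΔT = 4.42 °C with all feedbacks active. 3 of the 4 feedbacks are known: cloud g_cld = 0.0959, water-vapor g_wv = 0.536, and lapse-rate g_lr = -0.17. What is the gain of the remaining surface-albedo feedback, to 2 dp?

Amplification A = ΔT/ΔT₀ = 4.42/2 = 2.21.
Total gain g = 1 − 1/A = 1 − 1/2.21 = 0.5475.
Known gains sum to 0.0959 + 0.536 − 0.17 = 0.4619.
g_alb = 0.5475 − 0.4619 = 0.09.

0.09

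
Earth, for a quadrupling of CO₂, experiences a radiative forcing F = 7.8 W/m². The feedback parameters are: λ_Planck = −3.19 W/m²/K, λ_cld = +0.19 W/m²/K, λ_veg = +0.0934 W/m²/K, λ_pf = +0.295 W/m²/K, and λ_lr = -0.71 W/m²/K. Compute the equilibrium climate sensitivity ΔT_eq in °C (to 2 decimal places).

Net feedback parameter λ = (−3.19) + (+0.19) + (+0.0934) + (+0.295) + (-0.71) = -3.3216 W/m²/K.
ΔT = −F/λ = −7.8/(-3.3216) = 2.35 °C.

2.35 °C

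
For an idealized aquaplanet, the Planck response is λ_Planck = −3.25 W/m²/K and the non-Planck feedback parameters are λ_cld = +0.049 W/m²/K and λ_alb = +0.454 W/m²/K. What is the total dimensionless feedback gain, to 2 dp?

Convert to gains: g_cld = 0.049/3.25 = 0.01508; g_alb = 0.454/3.25 = 0.1397.
Total gain g = 0.15478.

0.15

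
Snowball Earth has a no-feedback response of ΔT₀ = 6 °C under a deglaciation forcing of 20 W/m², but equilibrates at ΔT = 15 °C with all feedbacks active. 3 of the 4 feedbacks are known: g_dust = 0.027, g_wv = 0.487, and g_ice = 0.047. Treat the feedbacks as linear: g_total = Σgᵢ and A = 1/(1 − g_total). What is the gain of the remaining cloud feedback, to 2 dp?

Amplification A = ΔT/ΔT₀ = 15/6 = 2.5.
Total gain g = 1 − 1/A = 1 − 1/2.5 = 0.6.
Known gains sum to 0.027 + 0.487 + 0.047 = 0.561.
g_cld = 0.6 − 0.561 = 0.04.

0.04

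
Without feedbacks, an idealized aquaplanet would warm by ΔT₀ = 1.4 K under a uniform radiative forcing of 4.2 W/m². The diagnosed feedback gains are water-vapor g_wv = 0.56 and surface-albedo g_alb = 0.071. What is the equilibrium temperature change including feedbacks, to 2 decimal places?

Total gain g = 0.56 + 0.071 = 0.631.
Amplification A = 1/(1 − 0.631) = 2.71.
ΔT = 1.4 × 2.71 = 3.79 K.

3.79 K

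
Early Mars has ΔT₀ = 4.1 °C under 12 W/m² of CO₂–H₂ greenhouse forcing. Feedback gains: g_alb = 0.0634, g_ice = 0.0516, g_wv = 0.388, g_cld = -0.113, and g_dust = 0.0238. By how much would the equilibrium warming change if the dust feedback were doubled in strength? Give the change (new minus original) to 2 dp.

Original: g = 0.4138, ΔT = 4.1/(1−0.4138) = 6.9942 °C.
With doubled dust: g' = 0.4376, ΔT' = 4.1/(1−0.4376) = 7.2902 °C.
Change = 7.2902 − 6.9942 = 0.30 °C.

0.30 °C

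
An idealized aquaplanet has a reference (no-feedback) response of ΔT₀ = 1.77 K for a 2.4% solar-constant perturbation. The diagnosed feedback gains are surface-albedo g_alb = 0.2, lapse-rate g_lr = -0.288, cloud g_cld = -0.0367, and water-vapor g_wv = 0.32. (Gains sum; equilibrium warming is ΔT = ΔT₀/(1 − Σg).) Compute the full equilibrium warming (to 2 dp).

Total gain g = 0.2 − 0.288 − 0.0367 + 0.32 = 0.1953.
Amplification A = 1/(1 − 0.1953) = 1.243.
ΔT = 1.77 × 1.243 = 2.20 K.

2.20 K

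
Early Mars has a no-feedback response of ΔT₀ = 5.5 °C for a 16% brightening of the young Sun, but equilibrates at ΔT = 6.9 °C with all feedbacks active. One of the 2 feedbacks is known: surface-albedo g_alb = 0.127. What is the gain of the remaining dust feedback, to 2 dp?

0.08

Amplification A = ΔT/ΔT₀ = 6.9/5.5 = 1.255.
Total gain g = 1 − 1/A = 1 − 1/1.255 = 0.2032.
The known gain is 0.127.
g_dust = 0.2032 − 0.127 = 0.08.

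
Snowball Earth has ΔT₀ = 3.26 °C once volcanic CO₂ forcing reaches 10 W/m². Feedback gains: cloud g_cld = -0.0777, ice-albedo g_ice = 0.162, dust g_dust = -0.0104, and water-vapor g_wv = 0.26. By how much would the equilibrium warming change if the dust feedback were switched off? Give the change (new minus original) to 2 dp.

0.08 °C

Original: g = 0.3339, ΔT = 3.26/(1−0.3339) = 4.8942 °C.
Without dust: g' = 0.3443, ΔT' = 3.26/(1−0.3443) = 4.9718 °C.
Change = 4.9718 − 4.8942 = 0.08 °C.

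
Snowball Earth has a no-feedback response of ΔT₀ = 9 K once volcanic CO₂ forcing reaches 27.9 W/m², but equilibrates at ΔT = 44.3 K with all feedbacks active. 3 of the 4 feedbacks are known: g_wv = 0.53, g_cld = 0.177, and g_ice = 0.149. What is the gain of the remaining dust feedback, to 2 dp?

Amplification A = ΔT/ΔT₀ = 44.3/9 = 4.922.
Total gain g = 1 − 1/A = 1 − 1/4.922 = 0.7968.
Known gains sum to 0.53 + 0.177 + 0.149 = 0.856.
g_dust = 0.7968 − 0.856 = -0.06.

-0.06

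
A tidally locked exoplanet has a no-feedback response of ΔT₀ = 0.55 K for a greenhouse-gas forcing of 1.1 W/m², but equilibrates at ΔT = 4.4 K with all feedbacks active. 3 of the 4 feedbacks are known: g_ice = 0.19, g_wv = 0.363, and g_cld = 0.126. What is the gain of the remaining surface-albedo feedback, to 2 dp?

Amplification A = ΔT/ΔT₀ = 4.4/0.55 = 8.
Total gain g = 1 − 1/A = 1 − 1/8 = 0.875.
Known gains sum to 0.19 + 0.363 + 0.126 = 0.679.
g_alb = 0.875 − 0.679 = 0.20.

0.20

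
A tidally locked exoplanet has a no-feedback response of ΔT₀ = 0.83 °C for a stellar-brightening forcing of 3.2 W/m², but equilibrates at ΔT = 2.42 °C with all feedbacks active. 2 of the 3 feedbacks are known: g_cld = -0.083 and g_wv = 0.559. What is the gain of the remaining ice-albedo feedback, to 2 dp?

0.18

Amplification A = ΔT/ΔT₀ = 2.42/0.83 = 2.916.
Total gain g = 1 − 1/A = 1 − 1/2.916 = 0.6571.
Known gains sum to -0.083 + 0.559 = 0.476.
g_ice = 0.6571 − 0.476 = 0.18.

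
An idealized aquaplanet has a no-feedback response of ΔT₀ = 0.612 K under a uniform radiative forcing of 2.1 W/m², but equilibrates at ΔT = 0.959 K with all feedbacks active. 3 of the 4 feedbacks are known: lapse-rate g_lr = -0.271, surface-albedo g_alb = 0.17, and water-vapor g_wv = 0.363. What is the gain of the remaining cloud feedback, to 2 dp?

0.10

Amplification A = ΔT/ΔT₀ = 0.959/0.612 = 1.567.
Total gain g = 1 − 1/A = 1 − 1/1.567 = 0.3618.
Known gains sum to -0.271 + 0.17 + 0.363 = 0.262.
g_cld = 0.3618 − 0.262 = 0.10.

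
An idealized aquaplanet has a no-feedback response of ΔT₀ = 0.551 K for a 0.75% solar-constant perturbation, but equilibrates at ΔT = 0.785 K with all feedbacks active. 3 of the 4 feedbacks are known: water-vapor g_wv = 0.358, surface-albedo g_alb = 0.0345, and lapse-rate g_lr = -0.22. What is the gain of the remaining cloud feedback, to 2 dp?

Amplification A = ΔT/ΔT₀ = 0.785/0.551 = 1.425.
Total gain g = 1 − 1/A = 1 − 1/1.425 = 0.2982.
Known gains sum to 0.358 + 0.0345 − 0.22 = 0.1725.
g_cld = 0.2982 − 0.1725 = 0.13.

0.13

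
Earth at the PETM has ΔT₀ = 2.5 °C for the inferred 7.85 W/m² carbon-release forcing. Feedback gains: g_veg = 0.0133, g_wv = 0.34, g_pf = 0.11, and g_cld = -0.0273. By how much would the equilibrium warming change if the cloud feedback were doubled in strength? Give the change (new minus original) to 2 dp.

-0.20 °C

Original: g = 0.436, ΔT = 2.5/(1−0.436) = 4.4326 °C.
With doubled cloud: g' = 0.4087, ΔT' = 2.5/(1−0.4087) = 4.2280 °C.
Change = 4.2280 − 4.4326 = -0.20 °C.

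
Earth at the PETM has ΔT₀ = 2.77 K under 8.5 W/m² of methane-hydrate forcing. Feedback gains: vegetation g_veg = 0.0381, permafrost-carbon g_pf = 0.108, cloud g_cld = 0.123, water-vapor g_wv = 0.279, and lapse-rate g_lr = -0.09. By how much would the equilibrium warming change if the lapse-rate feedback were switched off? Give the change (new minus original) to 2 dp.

1.02 K

Original: g = 0.4581, ΔT = 2.77/(1−0.4581) = 5.1116 K.
Without lapse-rate: g' = 0.5481, ΔT' = 2.77/(1−0.5481) = 6.1297 K.
Change = 6.1297 − 5.1116 = 1.02 K.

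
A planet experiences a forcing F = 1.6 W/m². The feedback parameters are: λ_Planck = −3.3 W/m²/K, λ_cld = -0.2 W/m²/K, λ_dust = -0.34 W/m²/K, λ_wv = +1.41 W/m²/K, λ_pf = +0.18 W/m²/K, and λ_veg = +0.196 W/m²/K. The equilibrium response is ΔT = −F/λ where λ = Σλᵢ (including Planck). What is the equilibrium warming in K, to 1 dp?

Net feedback parameter λ = (−3.3) + (-0.2) + (-0.34) + (+1.41) + (+0.18) + (+0.196) = -2.054 W/m²/K.
ΔT = −F/λ = −1.6/(-2.054) = 0.8 K.

0.8 K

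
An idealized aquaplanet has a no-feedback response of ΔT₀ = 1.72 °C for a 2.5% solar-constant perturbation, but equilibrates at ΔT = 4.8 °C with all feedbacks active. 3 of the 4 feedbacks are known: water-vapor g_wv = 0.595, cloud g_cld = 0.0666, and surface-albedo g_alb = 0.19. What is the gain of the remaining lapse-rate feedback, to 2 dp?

-0.21

Amplification A = ΔT/ΔT₀ = 4.8/1.72 = 2.791.
Total gain g = 1 − 1/A = 1 − 1/2.791 = 0.6417.
Known gains sum to 0.595 + 0.0666 + 0.19 = 0.8516.
g_lr = 0.6417 − 0.8516 = -0.21.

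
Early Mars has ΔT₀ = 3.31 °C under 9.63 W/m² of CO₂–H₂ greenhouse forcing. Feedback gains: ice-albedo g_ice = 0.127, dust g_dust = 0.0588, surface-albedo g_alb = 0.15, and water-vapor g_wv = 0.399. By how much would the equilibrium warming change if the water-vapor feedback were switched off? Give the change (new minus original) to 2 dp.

-7.50 °C

Original: g = 0.7348, ΔT = 3.31/(1−0.7348) = 12.4811 °C.
Without water-vapor: g' = 0.3358, ΔT' = 3.31/(1−0.3358) = 4.9834 °C.
Change = 4.9834 − 12.4811 = -7.50 °C.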